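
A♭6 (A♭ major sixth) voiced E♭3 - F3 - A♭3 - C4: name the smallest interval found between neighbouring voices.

major second

Adjacent intervals: E♭3→F3 = major second; F3→A♭3 = minor third; A♭3→C4 = major third.
The smallest is E♭3 to F3, a major second (2 semitones).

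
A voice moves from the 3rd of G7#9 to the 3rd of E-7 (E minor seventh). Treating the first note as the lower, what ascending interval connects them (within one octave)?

m6

The 3rd of G7#9 is B; the 3rd of E-7 (E minor seventh) is G.
B up to G is 8 semitones, a half step narrower than a major sixth, so the interval is minor.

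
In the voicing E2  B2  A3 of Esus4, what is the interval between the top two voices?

m7

Those voices are B2 and A3.
7 letter names make it a seventh; at 10 semitones (a half step narrower than major) the quality is minor.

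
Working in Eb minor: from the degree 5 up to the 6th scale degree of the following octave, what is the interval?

Spelling Eb minor: Eb F Gb Ab Bb Cb Db.
So we need the interval from Bb up to Cb.
From Bb to Cb: 13 semitones over a ninth = minor.

minor ninth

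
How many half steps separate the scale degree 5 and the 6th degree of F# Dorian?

The scale is F# G# A B C# D# E.
C# up to D# is a major second — 2 semitones.

2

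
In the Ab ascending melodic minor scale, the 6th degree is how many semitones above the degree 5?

2

The scale is Ab Bb Cb Db Eb F G.
Eb up to F is a major second — 2 semitones.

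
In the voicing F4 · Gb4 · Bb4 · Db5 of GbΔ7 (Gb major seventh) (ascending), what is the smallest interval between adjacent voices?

Adjacent intervals: F4→Gb4 = minor second; Gb4→Bb4 = major third; Bb4→Db5 = minor third.
The smallest is F4 to Gb4, a minor second (1 semitone).

minor second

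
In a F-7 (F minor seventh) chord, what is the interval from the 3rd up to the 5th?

major third

The chord tones of Fmin7 are F–A♭–C–E♭.
3rd = A♭; 5th = C.
A♭ up to C spans 3 letter names and 4 semitones — a major third.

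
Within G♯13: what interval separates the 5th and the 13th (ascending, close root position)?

major 9th

The chord tones of G♯13 are G♯-B♯-D♯-F♯-A♯-E♯.
5th = D♯; 13th = E♯.
Counting 9 letters and 14 half steps from D♯ gives a major ninth.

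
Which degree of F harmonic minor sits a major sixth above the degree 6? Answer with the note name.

Bb

The scale is F G Ab Bb C Db E.
The degree 6 is Db; a major sixth above that is Bb — scale degree 4.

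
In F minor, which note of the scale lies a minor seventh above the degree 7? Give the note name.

The scale is F G A♭ B♭ C D♭ E♭.
The degree 7 is E♭; a minor seventh above that is D♭ — scale degree 6.

Db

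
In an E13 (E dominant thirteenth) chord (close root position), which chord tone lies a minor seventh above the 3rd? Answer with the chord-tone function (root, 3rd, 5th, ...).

9th

E13 (E dominant thirteenth) is spelled E–G#–B–D–F#–C#.
The 3rd is G#. A minor seventh above G# is F#.
F# is the chord's 9th.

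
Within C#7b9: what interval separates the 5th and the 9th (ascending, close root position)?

C#7b9 is spelled C#-E#-G#-B-D.
The 5th is G# and the 9th is D.
From G# to D: 6 semitones over a fifth = diminished.

diminished fifth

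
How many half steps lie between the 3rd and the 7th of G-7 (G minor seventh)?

7

G minor seventh: G–B♭–D–F.
B♭ to F is a perfect fifth: 7 semitones.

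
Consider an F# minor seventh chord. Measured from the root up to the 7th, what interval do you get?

F# minor seventh is spelled F#, A, C#, E.
So we need the interval from F# up to E.
F# up to E is 10 semitones, a half step narrower than a major seventh, so the interval is minor.

minor seventh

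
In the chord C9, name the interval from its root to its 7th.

minor seventh

Spelling the chord: C, E, G, B♭, D.
Root = C; 7th = B♭.
From C to B♭: 10 semitones over a seventh = minor.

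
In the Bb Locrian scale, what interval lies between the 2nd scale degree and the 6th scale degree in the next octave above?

perfect 12th

The scale runs Bb Cb Db Eb Fb Gb Ab.
2nd scale degree = Cb; degree 6 (up an octave) = Gb.
Counting 12 letters and 19 half steps from Cb gives a perfect twelfth.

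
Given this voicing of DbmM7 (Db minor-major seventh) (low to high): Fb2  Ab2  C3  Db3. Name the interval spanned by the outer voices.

major 6th

The outer voices are Fb2 and Db3.
Fb up to Db spans 6 letter names and 9 semitones — a major sixth.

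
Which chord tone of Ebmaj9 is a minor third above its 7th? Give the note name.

Ebmaj9 (Eb major ninth) is spelled Eb-G-Bb-D-F.
The 7th is D. A minor third above D is F.
F is the chord's 9th.

F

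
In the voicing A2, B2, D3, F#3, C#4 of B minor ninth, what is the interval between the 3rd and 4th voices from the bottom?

Those voices are D3 and F#3.
From D to F# is 4 semitones, exactly the major third.

major third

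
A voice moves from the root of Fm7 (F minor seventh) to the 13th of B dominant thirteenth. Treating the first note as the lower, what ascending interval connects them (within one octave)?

The root of Fm7 (F minor seventh) is F; the 13th of B dominant thirteenth is G#.
F up to G# is 3 semitones, a half step wider than a major second, so the interval is augmented.

A2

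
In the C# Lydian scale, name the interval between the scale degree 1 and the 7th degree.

major seventh

The scale runs C# D# E# F## G# A# B#.
Scale degree 1 = C#; 7th degree = B#.
C# up to B# spans 7 letter names and 11 semitones — a major seventh.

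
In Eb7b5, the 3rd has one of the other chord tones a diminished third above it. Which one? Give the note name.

Bbb

The chord tones of Eb dominant seventh flat five are Eb, G, Bbb, Db.
The 3rd is G. A diminished third above G is Bbb.
Bbb is the chord's 5th.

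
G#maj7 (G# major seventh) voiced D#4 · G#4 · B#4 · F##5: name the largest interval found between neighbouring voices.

perfect fifth

Adjacent intervals: D#4→G#4 = perfect fourth; G#4→B#4 = major third; B#4→F##5 = perfect fifth.
The largest is B#4 to F##5, a perfect fifth (7 semitones).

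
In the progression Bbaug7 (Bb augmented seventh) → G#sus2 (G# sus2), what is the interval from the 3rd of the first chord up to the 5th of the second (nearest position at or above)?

augmented unison

Bbaug7 (Bb augmented seventh) has D as its 3rd, and G#sus2 (G# sus2) has D# as its 5th.
D up to D# is 1 semitone, a half step wider than a perfect unison, so the interval is augmented.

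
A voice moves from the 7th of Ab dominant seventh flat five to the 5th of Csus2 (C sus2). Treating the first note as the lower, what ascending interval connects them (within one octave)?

augmented 1st

The 7th of Ab dominant seventh flat five is Gb; the 5th of Csus2 (C sus2) is G.
Gb up to G is 1 semitone, a half step wider than a perfect unison, so the interval is augmented.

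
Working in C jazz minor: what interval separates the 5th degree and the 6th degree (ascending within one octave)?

The scale runs C D Eb F G A B.
5th degree = G; scale degree 6 = A.
From G to A is 2 semitones, exactly the major second.

major second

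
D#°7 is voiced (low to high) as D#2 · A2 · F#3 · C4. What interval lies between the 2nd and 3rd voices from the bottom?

major 6th

Those voices are A2 and F#3.
Counting 6 letters and 9 half steps from A gives a major sixth.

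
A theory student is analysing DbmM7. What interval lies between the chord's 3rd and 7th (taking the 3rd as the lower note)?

augmented fifth

The chord tones of DbmM7 are Db-Fb-Ab-C.
So we need the interval from Fb up to C.
Fb up to C is 8 semitones, a half step wider than a perfect fifth, so the interval is augmented.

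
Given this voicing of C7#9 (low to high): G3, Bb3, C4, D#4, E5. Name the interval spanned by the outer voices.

major thirteenth

The outer voices are G3 and E5.
From G to E is 21 semitones, exactly the major thirteenth.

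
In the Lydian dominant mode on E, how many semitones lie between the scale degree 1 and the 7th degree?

10

The scale is E F♯ G♯ A♯ B C♯ D.
E up to D is a minor seventh — 10 semitones.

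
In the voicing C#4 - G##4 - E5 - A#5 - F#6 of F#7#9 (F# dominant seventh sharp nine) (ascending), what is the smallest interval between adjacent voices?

Adjacent intervals: C#4→G##4 = augmented fifth; G##4→E5 = diminished sixth; E5→A#5 = augmented fourth; A#5→F#6 = minor sixth.
The smallest is E5 to A#5, an augmented fourth (6 semitones).

augmented 4th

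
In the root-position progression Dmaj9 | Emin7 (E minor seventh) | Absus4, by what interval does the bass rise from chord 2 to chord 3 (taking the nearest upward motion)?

The roots are E and Ab.
4 letter names make it a fourth; at 4 semitones (a half step narrower than perfect) the quality is diminished.

d4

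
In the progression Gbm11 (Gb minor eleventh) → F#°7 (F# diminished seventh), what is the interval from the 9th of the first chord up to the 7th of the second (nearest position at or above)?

perfect 5th

Gbm11 (Gb minor eleventh) has Ab as its 9th, and F#°7 (F# diminished seventh) has Eb as its 7th.
Counting 5 letters and 7 half steps from Ab gives a perfect fifth.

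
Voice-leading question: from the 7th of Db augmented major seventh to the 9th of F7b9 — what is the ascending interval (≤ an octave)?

d5

The 7th of Db augmented major seventh is C; the 9th of F7b9 is Gb.
From C to Gb: 6 semitones over a fifth = diminished.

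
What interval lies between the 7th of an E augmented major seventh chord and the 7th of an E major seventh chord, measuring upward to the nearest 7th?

perfect 1st

E augmented major seventh has D♯ as its 7th, and E major seventh has D♯ as its 7th.
D♯ up to D♯ spans 1 letter names and 0 semitones — a perfect unison.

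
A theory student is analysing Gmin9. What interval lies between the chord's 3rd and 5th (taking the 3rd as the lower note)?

The chord tones of Gm9 are G-Bb-D-F-A.
3rd = Bb; 5th = D.
Bb up to D spans 3 letter names and 4 semitones — a major third.

major third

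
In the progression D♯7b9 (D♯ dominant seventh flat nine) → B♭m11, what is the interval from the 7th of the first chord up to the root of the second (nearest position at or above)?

diminished seventh

The 7th of D♯7b9 (D♯ dominant seventh flat nine) is C♯; the root of B♭m11 is B♭.
7 letter names make it a seventh; at 9 semitones (a whole step narrower than major) the quality is diminished.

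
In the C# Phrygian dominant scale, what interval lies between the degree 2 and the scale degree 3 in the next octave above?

A9

C# phrygian dominant: C# D E# F# G# A B.
So we need the interval from D up to E#.
9 letter names make it a ninth; at 15 semitones (a half step wider than major) the quality is augmented.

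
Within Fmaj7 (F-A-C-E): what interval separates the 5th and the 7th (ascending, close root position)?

major third

5th = C; 7th = E.
Counting 3 letters and 4 half steps from C gives a major third.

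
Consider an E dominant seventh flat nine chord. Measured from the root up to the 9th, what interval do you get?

Spelling the chord: E G# B D F.
The root is E and the 9th is F.
9 letter names make it a ninth; at 13 semitones (a half step narrower than major) the quality is minor.

m9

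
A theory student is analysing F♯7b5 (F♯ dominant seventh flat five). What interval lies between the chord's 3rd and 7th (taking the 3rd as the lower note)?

F♯7b5 (F♯ dominant seventh flat five): F♯-A♯-C-E.
The 3rd is A♯ and the 7th is E.
A♯ up to E is 6 semitones, a half step narrower than a perfect fifth, so the interval is diminished.
This 3–7 tritone is the characteristic tension at the heart of the dominant sound.

diminished fifth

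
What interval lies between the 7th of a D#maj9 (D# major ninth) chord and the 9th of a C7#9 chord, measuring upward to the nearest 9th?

The 7th of D#maj9 (D# major ninth) is C##; the 9th of C7#9 is D#.
2 letter names make it a second; at 1 semitone (a half step narrower than major) the quality is minor.

minor 2nd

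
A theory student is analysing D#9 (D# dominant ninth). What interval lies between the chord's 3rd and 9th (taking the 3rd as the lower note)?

Spelling the chord: D# F## A# C# E#.
So we need the interval from F## up to E#.
F## up to E# is 10 semitones, a half step narrower than a major seventh, so the interval is minor.

minor seventh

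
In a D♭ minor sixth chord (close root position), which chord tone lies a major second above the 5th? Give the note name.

Bb

Spelling the chord: D♭–F♭–A♭–B♭.
The 5th is A♭. A major second above A♭ is B♭.
B♭ is the chord's 6th.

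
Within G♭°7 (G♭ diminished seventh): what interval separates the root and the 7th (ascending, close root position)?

diminished seventh

The chord tones of G♭ diminished seventh are G♭–B𝄫–D𝄫–F𝄫.
Root = G♭; 7th = F𝄫.
7 letter names make it a seventh; at 9 semitones (a whole step narrower than major) the quality is diminished.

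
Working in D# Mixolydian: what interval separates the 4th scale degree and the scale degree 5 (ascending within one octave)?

The scale runs D# E# F## G# A# B# C#.
That puts G# below A#.
From G# to A# is 2 semitones, exactly the major second.

major 2nd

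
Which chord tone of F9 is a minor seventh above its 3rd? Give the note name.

G

Spelling the chord: F–A–C–Eb–G.
The 3rd is A. A minor seventh above A is G.
G is the chord's 9th.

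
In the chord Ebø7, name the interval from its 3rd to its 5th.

minor third

Spelling the chord: Eb–Gb–Bbb–Db.
So we need the interval from Gb up to Bbb.
3 letter names make it a third; at 3 semitones (a half step narrower than major) the quality is minor.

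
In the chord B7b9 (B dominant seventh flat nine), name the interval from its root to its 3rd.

B7b9 (B dominant seventh flat nine): B–D#–F#–A–C.
That puts B below D#.
B up to D# spans 3 letter names and 4 semitones — a major third.

major 3rd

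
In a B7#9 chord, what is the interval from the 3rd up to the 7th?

diminished 5th

B dominant seventh sharp nine: B–D#–F#–A–C##.
The 3rd is D# and the 7th is A.
From D# to A: 6 semitones over a fifth = diminished.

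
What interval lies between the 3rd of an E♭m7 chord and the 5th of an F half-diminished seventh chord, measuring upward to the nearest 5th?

perfect fourth

E♭m7 has G♭ as its 3rd, and F half-diminished seventh has C♭ as its 5th.
Counting 4 letters and 5 half steps from G♭ gives a perfect fourth.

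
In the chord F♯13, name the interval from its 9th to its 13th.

perfect 5th

F♯13 is spelled F♯ A♯ C♯ E G♯ D♯.
9th = G♯; 13th = D♯.
From G♯ to D♯ is 7 semitones, exactly the perfect fifth.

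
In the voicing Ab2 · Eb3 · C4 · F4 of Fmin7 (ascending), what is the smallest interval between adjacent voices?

perfect 4th

Adjacent intervals: Ab2→Eb3 = perfect fifth; Eb3→C4 = major sixth; C4→F4 = perfect fourth.
The smallest is C4 to F4, a perfect fourth (5 semitones).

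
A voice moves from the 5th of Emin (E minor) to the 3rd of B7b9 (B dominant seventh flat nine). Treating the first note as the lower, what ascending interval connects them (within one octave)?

M3

The 5th of Emin (E minor) is B; the 3rd of B7b9 (B dominant seventh flat nine) is D#.
From B to D# is 4 semitones, exactly the major third.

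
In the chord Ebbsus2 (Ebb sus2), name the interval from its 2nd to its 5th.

P4

Ebbsus2: Ebb-Fb-Bbb.
The 2nd is Fb and the 5th is Bbb.
Fb up to Bbb spans 4 letter names and 5 semitones — a perfect fourth.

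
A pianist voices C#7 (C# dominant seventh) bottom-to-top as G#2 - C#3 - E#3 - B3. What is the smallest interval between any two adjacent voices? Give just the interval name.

Adjacent intervals: G#2→C#3 = perfect fourth; C#3→E#3 = major third; E#3→B3 = diminished fifth.
The smallest is C#3 to E#3, a major third (4 semitones).

major third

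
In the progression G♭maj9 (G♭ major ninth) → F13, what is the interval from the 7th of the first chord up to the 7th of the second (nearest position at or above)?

minor seventh

G♭maj9 (G♭ major ninth) has F as its 7th, and F13 has E♭ as its 7th.
From F to E♭: 10 semitones over a seventh = minor.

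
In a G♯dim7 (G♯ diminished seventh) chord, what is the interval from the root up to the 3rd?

Spelling the chord: G♯, B, D, F.
The root is G♯ and the 3rd is B.
G♯ up to B is 3 semitones, a half step narrower than a major third, so the interval is minor.

minor third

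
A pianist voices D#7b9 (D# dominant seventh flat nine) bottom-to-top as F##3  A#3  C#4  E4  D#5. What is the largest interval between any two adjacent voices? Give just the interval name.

major seventh

Adjacent intervals: F##3→A#3 = minor third; A#3→C#4 = minor third; C#4→E4 = minor third; E4→D#5 = major seventh.
The largest is E4 to D#5, a major seventh (11 semitones).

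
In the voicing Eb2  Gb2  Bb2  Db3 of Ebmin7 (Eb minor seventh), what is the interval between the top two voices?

m3

Those voices are Bb2 and Db3.
3 letter names make it a third; at 3 semitones (a half step narrower than major) the quality is minor.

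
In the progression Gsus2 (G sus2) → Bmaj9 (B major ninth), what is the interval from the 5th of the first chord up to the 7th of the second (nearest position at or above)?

Gsus2 (G sus2) has D as its 5th, and Bmaj9 (B major ninth) has A♯ as its 7th.
5 letter names make it a fifth; at 8 semitones (a half step wider than perfect) the quality is augmented.

augmented 5th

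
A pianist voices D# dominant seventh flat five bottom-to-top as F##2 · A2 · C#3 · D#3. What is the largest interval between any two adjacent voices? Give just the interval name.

Adjacent intervals: F##2→A2 = diminished third; A2→C#3 = major third; C#3→D#3 = major second.
The largest is A2 to C#3, a major third (4 semitones).

major 3rd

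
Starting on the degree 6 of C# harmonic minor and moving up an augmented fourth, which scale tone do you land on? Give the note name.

The scale is C# D# E F# G# A B#.
The degree 6 is A; an augmented fourth above that is D# — scale degree 2.

D#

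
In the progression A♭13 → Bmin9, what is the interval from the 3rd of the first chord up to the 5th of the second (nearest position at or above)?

augmented fourth

A♭13 has C as its 3rd, and Bmin9 has F♯ as its 5th.
4 letter names make it a fourth; at 6 semitones (a half step wider than perfect) the quality is augmented.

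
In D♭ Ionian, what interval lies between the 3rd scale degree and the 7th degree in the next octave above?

Spelling D♭ Ionian: D♭ E♭ F G♭ A♭ B♭ C.
3rd scale degree = F; scale degree 7 (up an octave) = C.
From F to C is 19 semitones, exactly the perfect twelfth.

perfect twelfth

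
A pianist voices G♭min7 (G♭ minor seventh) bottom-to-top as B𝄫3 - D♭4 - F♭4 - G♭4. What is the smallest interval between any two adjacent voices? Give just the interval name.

Adjacent intervals: B𝄫3→D♭4 = major third; D♭4→F♭4 = minor third; F♭4→G♭4 = major second.
The smallest is F♭4 to G♭4, a major second (2 semitones).

major 2nd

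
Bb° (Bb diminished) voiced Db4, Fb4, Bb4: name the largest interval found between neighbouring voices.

augmented fourth

Adjacent intervals: Db4→Fb4 = minor third; Fb4→Bb4 = augmented fourth.
The largest is Fb4 to Bb4, an augmented fourth (6 semitones).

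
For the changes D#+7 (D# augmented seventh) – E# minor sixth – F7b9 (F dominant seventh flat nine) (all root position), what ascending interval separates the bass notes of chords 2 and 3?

diminished second

The roots are E# and F.
2 letter names make it a second; at 0 semitones (a whole step narrower than major) the quality is diminished.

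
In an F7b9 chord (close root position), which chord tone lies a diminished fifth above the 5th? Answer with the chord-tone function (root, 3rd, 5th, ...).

9th

F7b9 (F dominant seventh flat nine) is spelled F, A, C, Eb, Gb.
The 5th is C. A diminished fifth above C is Gb.
Gb is the chord's 9th.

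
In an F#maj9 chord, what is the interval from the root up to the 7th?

M7

Spelling the chord: F#, A#, C#, E#, G#.
The root is F# and the 7th is E#.
Counting 7 letters and 11 half steps from F# gives a major seventh.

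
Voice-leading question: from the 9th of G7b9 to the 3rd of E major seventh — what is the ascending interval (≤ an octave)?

A7

The 9th of G7b9 is A♭; the 3rd of E major seventh is G♯.
A♭ up to G♯ is 12 semitones, a half step wider than a major seventh, so the interval is augmented.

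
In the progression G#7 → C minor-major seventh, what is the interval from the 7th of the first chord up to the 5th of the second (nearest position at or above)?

The 7th of G#7 is F#; the 5th of C minor-major seventh is G.
2 letter names make it a second; at 1 semitone (a half step narrower than major) the quality is minor.

minor second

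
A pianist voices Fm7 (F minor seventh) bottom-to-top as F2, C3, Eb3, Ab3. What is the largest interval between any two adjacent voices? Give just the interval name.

perfect fifth

Adjacent intervals: F2→C3 = perfect fifth; C3→Eb3 = minor third; Eb3→Ab3 = perfect fourth.
The largest is F2 to C3, a perfect fifth (7 semitones).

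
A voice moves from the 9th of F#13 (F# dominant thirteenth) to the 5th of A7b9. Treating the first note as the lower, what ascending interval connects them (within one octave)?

The 9th of F#13 (F# dominant thirteenth) is G#; the 5th of A7b9 is E.
From G# to E: 8 semitones over a sixth = minor.

minor sixth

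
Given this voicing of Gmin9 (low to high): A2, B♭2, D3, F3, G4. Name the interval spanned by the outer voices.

minor 14th

The outer voices are A2 and G4.
A up to G is 22 semitones, a half step narrower than a major fourteenth, so the interval is minor.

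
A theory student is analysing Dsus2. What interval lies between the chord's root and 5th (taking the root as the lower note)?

Dsus2 (D sus2): D–E–A.
That puts D below A.
From D to A is 7 semitones, exactly the perfect fifth.

perfect fifth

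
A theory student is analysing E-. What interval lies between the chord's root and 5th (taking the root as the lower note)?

P5

Spelling the chord: E-G-B.
That puts E below B.
Counting 5 letters and 7 half steps from E gives a perfect fifth.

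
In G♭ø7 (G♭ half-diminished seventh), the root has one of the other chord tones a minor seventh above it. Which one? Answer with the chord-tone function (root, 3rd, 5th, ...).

7th

Spelling the chord: G♭, B𝄫, D𝄫, F♭.
The root is G♭. A minor seventh above G♭ is F♭.
F♭ is the chord's 7th.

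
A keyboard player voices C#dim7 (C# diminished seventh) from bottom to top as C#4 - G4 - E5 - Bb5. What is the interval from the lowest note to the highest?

diminished fourteenth

The outer voices are C#4 and Bb5.
C# up to Bb is 21 semitones, a whole step narrower than a major fourteenth, so the interval is diminished.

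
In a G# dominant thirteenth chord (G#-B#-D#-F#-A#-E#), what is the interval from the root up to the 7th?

So we need the interval from G# up to F#.
G# up to F# is 10 semitones, a half step narrower than a major seventh, so the interval is minor.

minor seventh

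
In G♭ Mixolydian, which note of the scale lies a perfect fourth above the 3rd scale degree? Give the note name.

Eb

The scale is G♭ A♭ B♭ C♭ D♭ E♭ F♭.
The 3rd scale degree is B♭; a perfect fourth above that is E♭ — scale degree 6.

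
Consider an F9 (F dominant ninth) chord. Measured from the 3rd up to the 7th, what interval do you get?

F dominant ninth is spelled F–A–C–Eb–G.
So we need the interval from A up to Eb.
From A to Eb: 6 semitones over a fifth = diminished.
That tritone between 3rd and 7th is what gives the dominant seventh its pull toward resolution.

diminished fifth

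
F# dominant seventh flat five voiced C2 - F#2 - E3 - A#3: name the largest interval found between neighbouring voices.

Adjacent intervals: C2→F#2 = augmented fourth; F#2→E3 = minor seventh; E3→A#3 = augmented fourth.
The largest is F#2 to E3, a minor seventh (10 semitones).

m7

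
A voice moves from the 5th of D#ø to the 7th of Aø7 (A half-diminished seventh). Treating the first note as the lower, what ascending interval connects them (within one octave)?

D#ø has A as its 5th, and Aø7 (A half-diminished seventh) has G as its 7th.
From A to G: 10 semitones over a seventh = minor.

minor seventh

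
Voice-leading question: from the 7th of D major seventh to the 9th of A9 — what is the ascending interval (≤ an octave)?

m7

D major seventh has C# as its 7th, and A9 has B as its 9th.
7 letter names make it a seventh; at 10 semitones (a half step narrower than major) the quality is minor.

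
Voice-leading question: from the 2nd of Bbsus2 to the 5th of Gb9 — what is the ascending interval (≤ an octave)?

The 2nd of Bbsus2 is C; the 5th of Gb9 is Db.
2 letter names make it a second; at 1 semitone (a half step narrower than major) the quality is minor.

minor 2nd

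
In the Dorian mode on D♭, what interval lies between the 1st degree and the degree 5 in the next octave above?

D♭ dorian: D♭ E♭ F♭ G♭ A♭ B♭ C♭.
The 1st degree is D♭ and the scale degree 5 (up an octave) is A♭.
Counting 12 letters and 19 half steps from D♭ gives a perfect twelfth.

P12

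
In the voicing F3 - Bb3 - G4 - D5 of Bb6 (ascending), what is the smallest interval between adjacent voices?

perfect fourth

Adjacent intervals: F3→Bb3 = perfect fourth; Bb3→G4 = major sixth; G4→D5 = perfect fifth.
The smallest is F3 to Bb3, a perfect fourth (5 semitones).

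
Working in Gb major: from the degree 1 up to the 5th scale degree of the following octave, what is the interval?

perfect twelfth

The scale runs Gb Ab Bb Cb Db Eb F.
Degree 1 = Gb; degree 5 (up an octave) = Db.
Counting 12 letters and 19 half steps from Gb gives a perfect twelfth.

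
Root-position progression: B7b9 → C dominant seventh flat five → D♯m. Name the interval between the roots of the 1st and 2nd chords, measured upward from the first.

minor 2nd

The roots are B and C.
B up to C is 1 semitone, a half step narrower than a major second, so the interval is minor.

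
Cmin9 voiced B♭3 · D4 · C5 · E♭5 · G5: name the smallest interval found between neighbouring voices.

Adjacent intervals: B♭3→D4 = major third; D4→C5 = minor seventh; C5→E♭5 = minor third; E♭5→G5 = major third.
The smallest is C5 to E♭5, a minor third (3 semitones).

minor third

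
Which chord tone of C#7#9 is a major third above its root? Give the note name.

E#

C#7#9 is spelled C#-E#-G#-B-D##.
The root is C#. A major third above C# is E#.
E# is the chord's 3rd.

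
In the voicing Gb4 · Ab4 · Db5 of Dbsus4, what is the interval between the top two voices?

Those voices are Ab4 and Db5.
Ab up to Db spans 4 letter names and 5 semitones — a perfect fourth.

perfect fourth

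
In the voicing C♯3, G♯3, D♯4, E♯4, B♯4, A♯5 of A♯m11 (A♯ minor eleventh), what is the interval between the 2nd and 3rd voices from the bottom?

perfect fifth

Those voices are G♯3 and D♯4.
From G♯ to D♯ is 7 semitones, exactly the perfect fifth.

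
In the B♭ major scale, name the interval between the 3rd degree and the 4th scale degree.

m2

The scale runs B♭ C D E♭ F G A.
3rd degree = D; 4th scale degree = E♭.
D up to E♭ is 1 semitone, a half step narrower than a major second, so the interval is minor.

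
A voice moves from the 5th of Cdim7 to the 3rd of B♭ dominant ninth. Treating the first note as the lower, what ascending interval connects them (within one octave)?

augmented fifth

The 5th of Cdim7 is G♭; the 3rd of B♭ dominant ninth is D.
G♭ up to D is 8 semitones, a half step wider than a perfect fifth, so the interval is augmented.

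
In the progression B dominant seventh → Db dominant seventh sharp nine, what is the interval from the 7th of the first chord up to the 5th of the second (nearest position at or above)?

B dominant seventh has A as its 7th, and Db dominant seventh sharp nine has Ab as its 5th.
A up to Ab is 11 semitones, a half step narrower than a perfect octave, so the interval is diminished.

diminished octave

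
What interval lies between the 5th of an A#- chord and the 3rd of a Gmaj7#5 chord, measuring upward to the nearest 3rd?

diminished fifth

The 5th of A#- is E#; the 3rd of Gmaj7#5 is B.
5 letter names make it a fifth; at 6 semitones (a half step narrower than perfect) the quality is diminished.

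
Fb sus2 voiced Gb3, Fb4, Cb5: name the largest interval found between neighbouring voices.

minor seventh

Adjacent intervals: Gb3→Fb4 = minor seventh; Fb4→Cb5 = perfect fifth.
The largest is Gb3 to Fb4, a minor seventh (10 semitones).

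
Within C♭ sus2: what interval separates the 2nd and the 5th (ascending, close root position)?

P4

The chord tones of C♭sus2 are C♭ D♭ G♭.
2nd = D♭; 5th = G♭.
D♭ up to G♭ spans 4 letter names and 5 semitones — a perfect fourth.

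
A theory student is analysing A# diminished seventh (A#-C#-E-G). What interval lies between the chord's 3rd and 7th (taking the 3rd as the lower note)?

So we need the interval from C# up to G.
C# up to G is 6 semitones, a half step narrower than a perfect fifth, so the interval is diminished.

diminished fifth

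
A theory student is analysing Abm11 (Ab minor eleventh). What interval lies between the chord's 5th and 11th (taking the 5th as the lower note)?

minor 7th

Spelling the chord: Ab–Cb–Eb–Gb–Bb–Db.
So we need the interval from Eb up to Db.
From Eb to Db: 10 semitones over a seventh = minor.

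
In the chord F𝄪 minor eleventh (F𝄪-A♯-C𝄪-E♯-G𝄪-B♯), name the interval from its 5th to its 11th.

minor 7th

The 5th is C𝄪 and the 11th is B♯.
C𝄪 up to B♯ is 10 semitones, a half step narrower than a major seventh, so the interval is minor.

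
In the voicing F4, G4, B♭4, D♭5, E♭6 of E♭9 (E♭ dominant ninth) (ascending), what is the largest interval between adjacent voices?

Adjacent intervals: F4→G4 = major second; G4→B♭4 = minor third; B♭4→D♭5 = minor third; D♭5→E♭6 = major ninth.
The largest is D♭5 to E♭6, a major ninth (14 semitones).

major ninth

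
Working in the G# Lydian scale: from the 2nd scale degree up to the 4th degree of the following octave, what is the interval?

The scale runs G# A# B# C## D# E# F##.
That puts A# below C##.
Counting 10 letters and 16 half steps from A# gives a major tenth.

major tenth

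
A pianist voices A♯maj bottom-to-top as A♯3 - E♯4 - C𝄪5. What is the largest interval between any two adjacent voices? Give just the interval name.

major 6th

Adjacent intervals: A♯3→E♯4 = perfect fifth; E♯4→C𝄪5 = major sixth.
The largest is E♯4 to C𝄪5, a major sixth (9 semitones).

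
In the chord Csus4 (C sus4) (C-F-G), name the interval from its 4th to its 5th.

That puts F below G.
F up to G spans 2 letter names and 2 semitones — a major second.

M2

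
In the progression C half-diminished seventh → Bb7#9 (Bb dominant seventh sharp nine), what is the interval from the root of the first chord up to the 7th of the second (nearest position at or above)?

minor sixth

C half-diminished seventh has C as its root, and Bb7#9 (Bb dominant seventh sharp nine) has Ab as its 7th.
From C to Ab: 8 semitones over a sixth = minor.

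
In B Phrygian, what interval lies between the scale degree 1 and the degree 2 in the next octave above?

Spelling B Phrygian: B C D E F# G A.
The scale degree 1 is B and the 2nd degree (up an octave) is C.
9 letter names make it a ninth; at 13 semitones (a half step narrower than major) the quality is minor.

minor 9th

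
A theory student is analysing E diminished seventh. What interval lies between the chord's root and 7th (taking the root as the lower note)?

diminished seventh

Edim7 is spelled E G B♭ D♭.
So we need the interval from E up to D♭.
From E to D♭: 9 semitones over a seventh = diminished.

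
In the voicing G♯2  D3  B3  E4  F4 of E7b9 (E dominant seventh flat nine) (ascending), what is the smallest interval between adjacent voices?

minor 2nd

Adjacent intervals: G♯2→D3 = diminished fifth; D3→B3 = major sixth; B3→E4 = perfect fourth; E4→F4 = minor second.
The smallest is E4 to F4, a minor second (1 semitone).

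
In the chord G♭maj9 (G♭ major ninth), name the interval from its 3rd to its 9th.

The chord tones of G♭maj9 are G♭-B♭-D♭-F-A♭.
3rd = B♭; 9th = A♭.
7 letter names make it a seventh; at 10 semitones (a half step narrower than major) the quality is minor.

minor seventh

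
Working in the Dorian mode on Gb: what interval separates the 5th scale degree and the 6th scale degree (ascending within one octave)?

The scale runs Gb Ab Bbb Cb Db Eb Fb.
The 5th scale degree is Db and the degree 6 is Eb.
From Db to Eb is 2 semitones, exactly the major second.

major 2nd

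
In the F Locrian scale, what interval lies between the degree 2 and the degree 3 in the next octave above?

major ninth

F locrian: F Gb Ab Bb Cb Db Eb.
The degree 2 is Gb and the degree 3 (up an octave) is Ab.
Gb up to Ab spans 9 letter names and 14 semitones — a major ninth.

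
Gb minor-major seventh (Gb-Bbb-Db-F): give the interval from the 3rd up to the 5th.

That puts Bbb below Db.
Counting 3 letters and 4 half steps from Bbb gives a major third.

major third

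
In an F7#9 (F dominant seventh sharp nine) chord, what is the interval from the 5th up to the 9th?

augmented 5th

F dominant seventh sharp nine: F-A-C-E♭-G♯.
That puts C below G♯.
5 letter names make it a fifth; at 8 semitones (a half step wider than perfect) the quality is augmented.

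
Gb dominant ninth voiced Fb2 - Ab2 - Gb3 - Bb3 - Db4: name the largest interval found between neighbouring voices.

minor 7th

Adjacent intervals: Fb2→Ab2 = major third; Ab2→Gb3 = minor seventh; Gb3→Bb3 = major third; Bb3→Db4 = minor third.
The largest is Ab2 to Gb3, a minor seventh (10 semitones).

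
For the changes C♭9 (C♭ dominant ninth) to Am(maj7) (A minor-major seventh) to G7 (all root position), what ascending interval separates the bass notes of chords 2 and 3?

The roots are A and G.
From A to G: 10 semitones over a seventh = minor.

m7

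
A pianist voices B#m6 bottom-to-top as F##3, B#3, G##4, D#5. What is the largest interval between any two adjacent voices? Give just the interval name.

major sixth

Adjacent intervals: F##3→B#3 = perfect fourth; B#3→G##4 = major sixth; G##4→D#5 = diminished fifth.
The largest is B#3 to G##4, a major sixth (9 semitones).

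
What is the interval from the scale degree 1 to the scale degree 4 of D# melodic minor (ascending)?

D# melodic minor: D# E# F# G# A# B# C##.
Scale degree 1 = D#; degree 4 = G#.
D# up to G# spans 4 letter names and 5 semitones — a perfect fourth.

perfect fourth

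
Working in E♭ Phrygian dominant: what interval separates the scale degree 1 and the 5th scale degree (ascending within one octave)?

perfect fifth

The scale runs E♭ F♭ G A♭ B♭ C♭ D♭.
So we need the interval from E♭ up to B♭.
Counting 5 letters and 7 half steps from E♭ gives a perfect fifth.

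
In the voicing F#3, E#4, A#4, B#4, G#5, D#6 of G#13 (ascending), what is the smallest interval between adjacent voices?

Adjacent intervals: F#3→E#4 = major seventh; E#4→A#4 = perfect fourth; A#4→B#4 = major second; B#4→G#5 = minor sixth; G#5→D#6 = perfect fifth.
The smallest is A#4 to B#4, a major second (2 semitones).

major 2nd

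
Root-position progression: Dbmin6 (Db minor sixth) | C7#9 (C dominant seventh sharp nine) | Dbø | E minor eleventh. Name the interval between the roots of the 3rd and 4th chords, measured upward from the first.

The roots are Db and E.
From Db to E: 3 semitones over a second = augmented.

A2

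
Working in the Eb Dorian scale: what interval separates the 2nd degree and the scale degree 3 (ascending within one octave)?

minor second

Spelling the Eb Dorian scale: Eb F Gb Ab Bb C Db.
That puts F below Gb.
2 letter names make it a second; at 1 semitone (a half step narrower than major) the quality is minor.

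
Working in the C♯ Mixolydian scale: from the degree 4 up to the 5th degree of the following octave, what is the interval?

Spelling the C♯ Mixolydian scale: C♯ D♯ E♯ F♯ G♯ A♯ B.
The degree 4 is F♯ and the 5th scale degree (up an octave) is G♯.
From F♯ to G♯ is 14 semitones, exactly the major ninth.

major ninth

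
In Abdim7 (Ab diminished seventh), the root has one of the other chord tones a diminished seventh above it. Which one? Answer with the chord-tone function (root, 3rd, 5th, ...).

Ab diminished seventh: Ab-Cb-Ebb-Gbb.
The root is Ab. A diminished seventh above Ab is Gbb.
Gbb is the chord's 7th.

7th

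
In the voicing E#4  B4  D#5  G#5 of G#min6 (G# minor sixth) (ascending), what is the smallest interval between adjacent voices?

major third

Adjacent intervals: E#4→B4 = diminished fifth; B4→D#5 = major third; D#5→G#5 = perfect fourth.
The smallest is B4 to D#5, a major third (4 semitones).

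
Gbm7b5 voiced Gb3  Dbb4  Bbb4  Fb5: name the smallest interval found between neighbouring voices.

Adjacent intervals: Gb3→Dbb4 = diminished fifth; Dbb4→Bbb4 = major sixth; Bbb4→Fb5 = perfect fifth.
The smallest is Gb3 to Dbb4, a diminished fifth (6 semitones).

diminished fifth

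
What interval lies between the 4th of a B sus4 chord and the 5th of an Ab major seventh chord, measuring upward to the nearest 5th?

B sus4 has E as its 4th, and Ab major seventh has Eb as its 5th.
E up to Eb is 11 semitones, a half step narrower than a perfect octave, so the interval is diminished.

diminished octave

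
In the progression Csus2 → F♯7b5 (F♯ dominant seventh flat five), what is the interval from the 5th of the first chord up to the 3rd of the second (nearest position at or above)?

The 5th of Csus2 is G; the 3rd of F♯7b5 (F♯ dominant seventh flat five) is A♯.
From G to A♯: 3 semitones over a second = augmented.

augmented second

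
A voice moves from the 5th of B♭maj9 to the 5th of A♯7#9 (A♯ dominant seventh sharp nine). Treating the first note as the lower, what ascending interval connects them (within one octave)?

The 5th of B♭maj9 is F; the 5th of A♯7#9 (A♯ dominant seventh sharp nine) is E♯.
From F to E♯: 12 semitones over a seventh = augmented.

A7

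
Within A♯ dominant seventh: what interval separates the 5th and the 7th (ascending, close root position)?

minor third

A♯ dominant seventh: A♯–C𝄪–E♯–G♯.
The 5th is E♯ and the 7th is G♯.
From E♯ to G♯: 3 semitones over a third = minor.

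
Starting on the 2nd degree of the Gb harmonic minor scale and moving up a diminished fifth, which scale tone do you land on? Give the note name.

Ebb

The scale is Gb Ab Bbb Cb Db Ebb F.
The 2nd degree is Ab; a diminished fifth above that is Ebb — scale degree 6.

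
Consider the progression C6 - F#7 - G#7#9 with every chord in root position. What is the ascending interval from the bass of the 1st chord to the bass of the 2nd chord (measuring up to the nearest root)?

augmented fourth

The roots are C and F#.
4 letter names make it a fourth; at 6 semitones (a half step wider than perfect) the quality is augmented.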